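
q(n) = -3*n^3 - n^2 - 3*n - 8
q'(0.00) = -3.00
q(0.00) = -8.00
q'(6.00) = -339.00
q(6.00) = -710.00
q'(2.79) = -78.64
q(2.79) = -89.31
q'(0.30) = -4.41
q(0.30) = -9.07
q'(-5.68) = -282.00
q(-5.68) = 526.53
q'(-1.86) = -30.42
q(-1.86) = 13.42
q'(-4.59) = -183.43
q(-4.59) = 274.81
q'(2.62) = -70.02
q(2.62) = -76.68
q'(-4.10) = -146.09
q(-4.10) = 194.25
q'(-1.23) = -14.16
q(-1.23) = -0.24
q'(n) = -9*n^2 - 2*n - 3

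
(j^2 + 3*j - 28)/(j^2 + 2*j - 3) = (j^2 + 3*j - 28)/(j^2 + 2*j - 3)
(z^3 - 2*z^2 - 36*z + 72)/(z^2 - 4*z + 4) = (z^2 - 36)/(z - 2)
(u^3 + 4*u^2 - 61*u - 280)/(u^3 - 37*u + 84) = (u^2 - 3*u - 40)/(u^2 - 7*u + 12)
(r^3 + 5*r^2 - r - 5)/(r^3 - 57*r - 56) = (r^2 + 4*r - 5)/(r^2 - r - 56)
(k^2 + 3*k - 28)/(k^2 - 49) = (k - 4)/(k - 7)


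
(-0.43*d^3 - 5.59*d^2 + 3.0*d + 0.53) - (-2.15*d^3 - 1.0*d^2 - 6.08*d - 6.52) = 1.72*d^3 - 4.59*d^2 + 9.08*d + 7.05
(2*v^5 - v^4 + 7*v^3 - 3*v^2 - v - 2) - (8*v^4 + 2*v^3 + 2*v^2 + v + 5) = 2*v^5 - 9*v^4 + 5*v^3 - 5*v^2 - 2*v - 7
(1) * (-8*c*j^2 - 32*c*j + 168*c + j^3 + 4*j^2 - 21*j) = -8*c*j^2 - 32*c*j + 168*c + j^3 + 4*j^2 - 21*j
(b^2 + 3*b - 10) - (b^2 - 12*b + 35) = 15*b - 45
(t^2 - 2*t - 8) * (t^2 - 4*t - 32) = t^4 - 6*t^3 - 32*t^2 + 96*t + 256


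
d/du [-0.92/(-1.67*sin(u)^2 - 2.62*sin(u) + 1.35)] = -(3.0728*sin(u) + 2.4104)*cos(u)/(1.67*sin(u)^2 + 2.62*sin(u) - 1.35)^2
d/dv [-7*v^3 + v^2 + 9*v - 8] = -21*v^2 + 2*v + 9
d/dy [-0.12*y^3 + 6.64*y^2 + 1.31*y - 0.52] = -0.36*y^2 + 13.28*y + 1.31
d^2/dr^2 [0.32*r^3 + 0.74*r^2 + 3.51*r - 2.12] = 1.92*r + 1.48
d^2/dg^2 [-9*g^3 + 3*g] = -54*g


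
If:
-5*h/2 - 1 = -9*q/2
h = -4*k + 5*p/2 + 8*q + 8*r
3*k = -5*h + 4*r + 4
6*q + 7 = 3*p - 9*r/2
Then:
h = -231*r/464 - 61/232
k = 3011*r/1392 + 411/232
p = 659*r/696 + 865/348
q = 53/696 - 385*r/1392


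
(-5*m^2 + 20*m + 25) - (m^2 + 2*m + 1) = -6*m^2 + 18*m + 24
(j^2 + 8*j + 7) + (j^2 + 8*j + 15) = 2*j^2 + 16*j + 22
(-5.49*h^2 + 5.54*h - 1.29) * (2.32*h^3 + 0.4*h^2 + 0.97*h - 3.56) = -12.7368*h^5 + 10.6568*h^4 - 6.1021*h^3 + 24.4022*h^2 - 20.9737*h + 4.5924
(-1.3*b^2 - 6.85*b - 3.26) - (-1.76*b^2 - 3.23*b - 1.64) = 0.46*b^2 - 3.62*b - 1.62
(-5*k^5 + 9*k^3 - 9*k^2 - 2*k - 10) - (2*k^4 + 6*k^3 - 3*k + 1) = -5*k^5 - 2*k^4 + 3*k^3 - 9*k^2 + k - 11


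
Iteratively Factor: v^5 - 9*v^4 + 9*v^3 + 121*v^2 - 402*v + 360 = (v - 3)*(v^4 - 6*v^3 - 9*v^2 + 94*v - 120) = (v - 3)*(v - 2)*(v^3 - 4*v^2 - 17*v + 60) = (v - 5)*(v - 3)*(v - 2)*(v^2 + v - 12) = (v - 5)*(v - 3)^2*(v - 2)*(v + 4)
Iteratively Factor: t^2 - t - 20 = (t + 4)*(t - 5)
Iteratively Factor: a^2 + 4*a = (a)*(a + 4)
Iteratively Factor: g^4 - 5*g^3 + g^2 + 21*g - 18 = (g - 3)*(g^3 - 2*g^2 - 5*g + 6) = (g - 3)^2*(g^2 + g - 2) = (g - 3)^2*(g - 1)*(g + 2)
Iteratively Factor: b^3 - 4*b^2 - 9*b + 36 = (b - 3)*(b^2 - b - 12) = (b - 3)*(b + 3)*(b - 4)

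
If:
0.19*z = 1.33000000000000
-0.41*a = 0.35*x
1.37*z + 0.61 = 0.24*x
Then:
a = -36.28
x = 42.50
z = 7.00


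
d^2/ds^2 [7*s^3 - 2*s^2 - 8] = 42*s - 4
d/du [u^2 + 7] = 2*u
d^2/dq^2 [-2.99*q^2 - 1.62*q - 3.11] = -5.98000000000000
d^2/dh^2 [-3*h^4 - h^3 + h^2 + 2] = -36*h^2 - 6*h + 2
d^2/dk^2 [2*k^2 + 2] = 4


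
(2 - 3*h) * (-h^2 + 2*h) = 3*h^3 - 8*h^2 + 4*h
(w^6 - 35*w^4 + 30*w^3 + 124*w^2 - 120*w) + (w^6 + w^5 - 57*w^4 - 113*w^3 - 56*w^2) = 2*w^6 + w^5 - 92*w^4 - 83*w^3 + 68*w^2 - 120*w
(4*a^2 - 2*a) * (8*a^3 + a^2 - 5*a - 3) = 32*a^5 - 12*a^4 - 22*a^3 - 2*a^2 + 6*a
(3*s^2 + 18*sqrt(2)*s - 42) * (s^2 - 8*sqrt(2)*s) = 3*s^4 - 6*sqrt(2)*s^3 - 330*s^2 + 336*sqrt(2)*s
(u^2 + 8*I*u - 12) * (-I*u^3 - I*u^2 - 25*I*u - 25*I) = -I*u^5 + 8*u^4 - I*u^4 + 8*u^3 - 13*I*u^3 + 200*u^2 - 13*I*u^2 + 200*u + 300*I*u + 300*I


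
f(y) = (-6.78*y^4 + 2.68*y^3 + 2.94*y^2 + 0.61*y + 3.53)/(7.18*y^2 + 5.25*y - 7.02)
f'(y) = (-14.36*y - 5.25)*(-6.78*y^4 + 2.68*y^3 + 2.94*y^2 + 0.61*y + 3.53)/(7.18*y^2 + 5.25*y - 7.02)^2 + (-27.12*y^3 + 8.04*y^2 + 5.88*y + 0.61)/(7.18*y^2 + 5.25*y - 7.02)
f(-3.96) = -21.07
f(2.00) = -2.19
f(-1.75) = -11.50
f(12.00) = -124.35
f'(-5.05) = 10.46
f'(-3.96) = 8.26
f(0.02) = -0.51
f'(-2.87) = 5.62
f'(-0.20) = -0.13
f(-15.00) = -229.86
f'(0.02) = -0.52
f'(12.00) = -21.61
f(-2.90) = -13.59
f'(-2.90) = 5.71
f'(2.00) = -3.04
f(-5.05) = -31.28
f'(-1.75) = -11.82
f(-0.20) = -0.45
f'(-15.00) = 29.38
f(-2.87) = -13.42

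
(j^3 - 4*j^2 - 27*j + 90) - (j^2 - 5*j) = j^3 - 5*j^2 - 22*j + 90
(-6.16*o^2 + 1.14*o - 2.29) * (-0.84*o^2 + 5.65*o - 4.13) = 5.1744*o^4 - 35.7616*o^3 + 33.8054*o^2 - 17.6467*o + 9.4577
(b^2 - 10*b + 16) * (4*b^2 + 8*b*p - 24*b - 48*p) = 4*b^4 + 8*b^3*p - 64*b^3 - 128*b^2*p + 304*b^2 + 608*b*p - 384*b - 768*p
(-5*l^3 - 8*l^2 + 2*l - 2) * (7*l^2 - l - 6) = -35*l^5 - 51*l^4 + 52*l^3 + 32*l^2 - 10*l + 12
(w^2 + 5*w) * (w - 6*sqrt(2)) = w^3 - 6*sqrt(2)*w^2 + 5*w^2 - 30*sqrt(2)*w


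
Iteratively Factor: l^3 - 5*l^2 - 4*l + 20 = (l - 5)*(l^2 - 4) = (l - 5)*(l + 2)*(l - 2)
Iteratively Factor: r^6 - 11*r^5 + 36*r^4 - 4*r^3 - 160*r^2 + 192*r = (r - 4)*(r^5 - 7*r^4 + 8*r^3 + 28*r^2 - 48*r) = (r - 4)*(r - 3)*(r^4 - 4*r^3 - 4*r^2 + 16*r) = r*(r - 4)*(r - 3)*(r^3 - 4*r^2 - 4*r + 16) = r*(r - 4)*(r - 3)*(r - 2)*(r^2 - 2*r - 8) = r*(r - 4)^2*(r - 3)*(r - 2)*(r + 2)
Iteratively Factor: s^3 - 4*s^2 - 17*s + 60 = (s + 4)*(s^2 - 8*s + 15) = (s - 5)*(s + 4)*(s - 3)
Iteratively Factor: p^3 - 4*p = (p + 2)*(p^2 - 2*p) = p*(p + 2)*(p - 2)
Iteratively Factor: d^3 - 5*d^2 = (d)*(d^2 - 5*d) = d*(d - 5)*(d)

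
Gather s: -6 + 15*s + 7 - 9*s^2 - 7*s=-9*s^2 + 8*s + 1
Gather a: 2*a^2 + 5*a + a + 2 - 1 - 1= 2*a^2 + 6*a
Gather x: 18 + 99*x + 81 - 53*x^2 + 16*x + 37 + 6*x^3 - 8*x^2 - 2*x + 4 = 6*x^3 - 61*x^2 + 113*x + 140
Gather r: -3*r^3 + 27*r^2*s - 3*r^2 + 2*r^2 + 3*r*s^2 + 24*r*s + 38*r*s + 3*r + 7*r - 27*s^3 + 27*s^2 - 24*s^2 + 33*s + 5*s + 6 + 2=-3*r^3 + r^2*(27*s - 1) + r*(3*s^2 + 62*s + 10) - 27*s^3 + 3*s^2 + 38*s + 8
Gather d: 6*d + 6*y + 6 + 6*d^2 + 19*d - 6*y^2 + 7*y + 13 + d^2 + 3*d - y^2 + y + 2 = 7*d^2 + 28*d - 7*y^2 + 14*y + 21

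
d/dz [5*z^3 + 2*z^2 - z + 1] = 15*z^2 + 4*z - 1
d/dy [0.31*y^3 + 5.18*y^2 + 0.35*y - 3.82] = 0.93*y^2 + 10.36*y + 0.35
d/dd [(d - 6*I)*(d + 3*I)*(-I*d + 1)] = -3*I*d^2 - 4*d - 21*I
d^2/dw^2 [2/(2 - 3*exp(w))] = (-18*exp(w) - 12)*exp(w)/(3*exp(w) - 2)^3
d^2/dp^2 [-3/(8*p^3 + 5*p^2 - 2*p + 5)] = 6*((24*p + 5)*(8*p^3 + 5*p^2 - 2*p + 5) - 4*(12*p^2 + 5*p - 1)^2)/(8*p^3 + 5*p^2 - 2*p + 5)^3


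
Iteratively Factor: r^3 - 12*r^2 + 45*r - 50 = (r - 5)*(r^2 - 7*r + 10) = (r - 5)^2*(r - 2)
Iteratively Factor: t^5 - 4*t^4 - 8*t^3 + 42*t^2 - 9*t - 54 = (t - 2)*(t^4 - 2*t^3 - 12*t^2 + 18*t + 27) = (t - 2)*(t + 3)*(t^3 - 5*t^2 + 3*t + 9) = (t - 3)*(t - 2)*(t + 3)*(t^2 - 2*t - 3) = (t - 3)^2*(t - 2)*(t + 3)*(t + 1)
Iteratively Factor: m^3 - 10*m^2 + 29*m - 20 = (m - 4)*(m^2 - 6*m + 5) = (m - 5)*(m - 4)*(m - 1)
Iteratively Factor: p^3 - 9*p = (p)*(p^2 - 9) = p*(p + 3)*(p - 3)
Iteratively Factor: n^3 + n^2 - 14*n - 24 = (n - 4)*(n^2 + 5*n + 6) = (n - 4)*(n + 3)*(n + 2)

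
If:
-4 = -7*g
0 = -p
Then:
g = 4/7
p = 0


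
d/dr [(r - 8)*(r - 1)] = 2*r - 9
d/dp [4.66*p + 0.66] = 4.66000000000000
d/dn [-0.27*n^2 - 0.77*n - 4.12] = -0.54*n - 0.77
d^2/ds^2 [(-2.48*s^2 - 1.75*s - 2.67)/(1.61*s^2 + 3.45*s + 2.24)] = (7.105427357601e-15*s^4 + 18.47797*s^3 + 12.13779*s^2 - 51.11589*s - 42.14047)/(4.173281*s^6 + 26.828235*s^5 + 74.907987*s^4 + 115.716105*s^3 + 104.219808*s^2 + 51.93216*s + 11.239424)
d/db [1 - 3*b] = -3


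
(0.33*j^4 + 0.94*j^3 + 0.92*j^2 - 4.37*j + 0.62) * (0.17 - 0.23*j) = -0.0759*j^5 - 0.1601*j^4 - 0.0518*j^3 + 1.1615*j^2 - 0.8855*j + 0.1054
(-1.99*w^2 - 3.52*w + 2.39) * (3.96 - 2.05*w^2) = 4.0795*w^4 + 7.216*w^3 - 12.7799*w^2 - 13.9392*w + 9.4644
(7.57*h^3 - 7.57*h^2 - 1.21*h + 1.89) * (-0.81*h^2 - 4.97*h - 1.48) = -6.1317*h^5 - 31.4912*h^4 + 27.3994*h^3 + 15.6864*h^2 - 7.6025*h - 2.7972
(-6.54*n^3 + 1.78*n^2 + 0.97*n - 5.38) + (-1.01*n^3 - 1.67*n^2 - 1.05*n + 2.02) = -7.55*n^3 + 0.11*n^2 - 0.0800000000000001*n - 3.36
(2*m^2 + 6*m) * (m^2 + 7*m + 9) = 2*m^4 + 20*m^3 + 60*m^2 + 54*m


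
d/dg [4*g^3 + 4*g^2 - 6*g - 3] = 12*g^2 + 8*g - 6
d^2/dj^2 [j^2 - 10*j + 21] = 2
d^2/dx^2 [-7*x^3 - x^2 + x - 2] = -42*x - 2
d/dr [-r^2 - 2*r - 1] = -2*r - 2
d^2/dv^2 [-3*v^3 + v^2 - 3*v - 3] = 2 - 18*v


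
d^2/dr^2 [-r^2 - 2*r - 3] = -2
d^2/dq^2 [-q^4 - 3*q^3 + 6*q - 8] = 6*q*(-2*q - 3)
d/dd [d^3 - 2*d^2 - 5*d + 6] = 3*d^2 - 4*d - 5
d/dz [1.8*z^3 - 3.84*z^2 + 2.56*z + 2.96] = 5.4*z^2 - 7.68*z + 2.56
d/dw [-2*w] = -2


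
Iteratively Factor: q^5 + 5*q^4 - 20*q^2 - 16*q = (q + 1)*(q^4 + 4*q^3 - 4*q^2 - 16*q) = (q + 1)*(q + 2)*(q^3 + 2*q^2 - 8*q) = (q + 1)*(q + 2)*(q + 4)*(q^2 - 2*q) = q*(q + 1)*(q + 2)*(q + 4)*(q - 2)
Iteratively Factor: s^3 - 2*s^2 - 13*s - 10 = (s - 5)*(s^2 + 3*s + 2) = (s - 5)*(s + 2)*(s + 1)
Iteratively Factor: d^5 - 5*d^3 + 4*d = (d)*(d^4 - 5*d^2 + 4) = d*(d + 1)*(d^3 - d^2 - 4*d + 4) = d*(d - 1)*(d + 1)*(d^2 - 4) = d*(d - 2)*(d - 1)*(d + 1)*(d + 2)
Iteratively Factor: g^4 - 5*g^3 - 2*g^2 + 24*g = (g)*(g^3 - 5*g^2 - 2*g + 24) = g*(g + 2)*(g^2 - 7*g + 12) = g*(g - 4)*(g + 2)*(g - 3)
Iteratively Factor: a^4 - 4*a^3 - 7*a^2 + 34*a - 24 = (a + 3)*(a^3 - 7*a^2 + 14*a - 8) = (a - 1)*(a + 3)*(a^2 - 6*a + 8) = (a - 2)*(a - 1)*(a + 3)*(a - 4)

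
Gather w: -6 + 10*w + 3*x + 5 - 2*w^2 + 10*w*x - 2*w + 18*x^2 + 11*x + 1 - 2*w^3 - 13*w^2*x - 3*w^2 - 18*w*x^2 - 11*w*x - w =-2*w^3 + w^2*(-13*x - 5) + w*(-18*x^2 - x + 7) + 18*x^2 + 14*x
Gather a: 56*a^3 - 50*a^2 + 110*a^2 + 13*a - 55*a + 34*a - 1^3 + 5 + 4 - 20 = 56*a^3 + 60*a^2 - 8*a - 12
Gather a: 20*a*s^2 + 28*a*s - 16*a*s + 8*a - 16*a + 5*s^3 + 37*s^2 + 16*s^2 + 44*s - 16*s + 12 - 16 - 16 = a*(20*s^2 + 12*s - 8) + 5*s^3 + 53*s^2 + 28*s - 20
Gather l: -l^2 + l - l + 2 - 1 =1 - l^2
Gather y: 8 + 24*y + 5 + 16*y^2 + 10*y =16*y^2 + 34*y + 13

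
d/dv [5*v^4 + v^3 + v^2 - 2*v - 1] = 20*v^3 + 3*v^2 + 2*v - 2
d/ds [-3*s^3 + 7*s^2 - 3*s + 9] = -9*s^2 + 14*s - 3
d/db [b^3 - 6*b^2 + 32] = 3*b*(b - 4)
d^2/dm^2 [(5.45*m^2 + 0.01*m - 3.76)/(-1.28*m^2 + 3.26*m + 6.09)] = (1.4210854715202e-14*m^4 - 45.516288*m^3 - 217.940736*m^2 - 94.6060799999999*m - 265.323766)/(2.097152*m^6 - 16.023552*m^5 + 10.876416*m^4 + 117.828136*m^3 - 51.747948*m^2 - 362.721618*m - 225.866529)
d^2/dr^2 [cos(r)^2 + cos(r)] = -cos(r) - 2*cos(2*r)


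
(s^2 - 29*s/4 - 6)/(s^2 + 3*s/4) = (s - 8)/s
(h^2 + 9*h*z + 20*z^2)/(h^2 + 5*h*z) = (h + 4*z)/h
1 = 1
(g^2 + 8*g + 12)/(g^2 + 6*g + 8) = (g + 6)/(g + 4)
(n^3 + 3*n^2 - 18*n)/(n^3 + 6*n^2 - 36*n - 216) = n*(n - 3)/(n^2 - 36)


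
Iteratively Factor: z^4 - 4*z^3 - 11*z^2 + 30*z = (z - 5)*(z^3 + z^2 - 6*z) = z*(z - 5)*(z^2 + z - 6) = z*(z - 5)*(z + 3)*(z - 2)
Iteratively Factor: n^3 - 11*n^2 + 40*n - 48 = (n - 4)*(n^2 - 7*n + 12) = (n - 4)*(n - 3)*(n - 4)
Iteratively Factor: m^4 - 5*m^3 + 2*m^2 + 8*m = (m)*(m^3 - 5*m^2 + 2*m + 8) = m*(m - 4)*(m^2 - m - 2) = m*(m - 4)*(m + 1)*(m - 2)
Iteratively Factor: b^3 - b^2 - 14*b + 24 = (b + 4)*(b^2 - 5*b + 6) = (b - 2)*(b + 4)*(b - 3)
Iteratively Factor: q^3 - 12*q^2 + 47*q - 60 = (q - 4)*(q^2 - 8*q + 15) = (q - 5)*(q - 4)*(q - 3)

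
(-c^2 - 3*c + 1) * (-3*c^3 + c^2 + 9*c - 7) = 3*c^5 + 8*c^4 - 15*c^3 - 19*c^2 + 30*c - 7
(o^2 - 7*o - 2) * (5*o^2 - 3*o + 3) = 5*o^4 - 38*o^3 + 14*o^2 - 15*o - 6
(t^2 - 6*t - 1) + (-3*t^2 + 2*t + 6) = -2*t^2 - 4*t + 5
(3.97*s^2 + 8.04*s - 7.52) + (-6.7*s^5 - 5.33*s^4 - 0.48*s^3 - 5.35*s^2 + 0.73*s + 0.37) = -6.7*s^5 - 5.33*s^4 - 0.48*s^3 - 1.38*s^2 + 8.77*s - 7.15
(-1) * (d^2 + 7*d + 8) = -d^2 - 7*d - 8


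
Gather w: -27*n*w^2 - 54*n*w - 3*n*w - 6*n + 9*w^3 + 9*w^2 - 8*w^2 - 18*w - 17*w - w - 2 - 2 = -6*n + 9*w^3 + w^2*(1 - 27*n) + w*(-57*n - 36) - 4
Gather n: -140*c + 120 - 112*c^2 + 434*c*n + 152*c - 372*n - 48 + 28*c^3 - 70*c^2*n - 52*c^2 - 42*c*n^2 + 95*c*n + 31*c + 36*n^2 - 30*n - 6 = 28*c^3 - 164*c^2 + 43*c + n^2*(36 - 42*c) + n*(-70*c^2 + 529*c - 402) + 66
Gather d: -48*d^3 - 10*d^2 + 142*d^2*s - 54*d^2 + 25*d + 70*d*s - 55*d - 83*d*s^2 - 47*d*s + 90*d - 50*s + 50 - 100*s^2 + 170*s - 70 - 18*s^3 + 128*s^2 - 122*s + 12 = -48*d^3 + d^2*(142*s - 64) + d*(-83*s^2 + 23*s + 60) - 18*s^3 + 28*s^2 - 2*s - 8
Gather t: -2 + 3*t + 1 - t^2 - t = -t^2 + 2*t - 1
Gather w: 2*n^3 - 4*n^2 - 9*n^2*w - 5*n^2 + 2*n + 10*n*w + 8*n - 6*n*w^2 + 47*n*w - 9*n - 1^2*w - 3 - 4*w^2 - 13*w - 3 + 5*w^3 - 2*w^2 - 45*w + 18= 2*n^3 - 9*n^2 + n + 5*w^3 + w^2*(-6*n - 6) + w*(-9*n^2 + 57*n - 59) + 12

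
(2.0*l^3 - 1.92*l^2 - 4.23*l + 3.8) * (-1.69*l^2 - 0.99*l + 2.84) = -3.38*l^5 + 1.2648*l^4 + 14.7295*l^3 - 7.6871*l^2 - 15.7752*l + 10.792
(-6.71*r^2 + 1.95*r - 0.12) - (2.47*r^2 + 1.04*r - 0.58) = -9.18*r^2 + 0.91*r + 0.46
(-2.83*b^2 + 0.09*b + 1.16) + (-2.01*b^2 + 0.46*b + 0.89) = -4.84*b^2 + 0.55*b + 2.05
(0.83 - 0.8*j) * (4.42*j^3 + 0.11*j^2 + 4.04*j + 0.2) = -3.536*j^4 + 3.5806*j^3 - 3.1407*j^2 + 3.1932*j + 0.166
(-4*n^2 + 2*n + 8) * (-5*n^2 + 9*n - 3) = 20*n^4 - 46*n^3 - 10*n^2 + 66*n - 24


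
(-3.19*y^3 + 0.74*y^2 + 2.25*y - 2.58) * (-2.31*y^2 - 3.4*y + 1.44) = 7.3689*y^5 + 9.1366*y^4 - 12.3071*y^3 - 0.624599999999999*y^2 + 12.012*y - 3.7152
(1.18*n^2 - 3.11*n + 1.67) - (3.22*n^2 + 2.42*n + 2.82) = -2.04*n^2 - 5.53*n - 1.15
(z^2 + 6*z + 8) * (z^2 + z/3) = z^4 + 19*z^3/3 + 10*z^2 + 8*z/3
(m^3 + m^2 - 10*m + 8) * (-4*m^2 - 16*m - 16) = -4*m^5 - 20*m^4 + 8*m^3 + 112*m^2 + 32*m - 128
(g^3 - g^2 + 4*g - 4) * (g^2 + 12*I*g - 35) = g^5 - g^4 + 12*I*g^4 - 31*g^3 - 12*I*g^3 + 31*g^2 + 48*I*g^2 - 140*g - 48*I*g + 140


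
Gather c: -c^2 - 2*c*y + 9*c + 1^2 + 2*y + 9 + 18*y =-c^2 + c*(9 - 2*y) + 20*y + 10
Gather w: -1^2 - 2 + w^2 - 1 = w^2 - 4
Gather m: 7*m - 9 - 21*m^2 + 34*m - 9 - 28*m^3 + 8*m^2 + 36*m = -28*m^3 - 13*m^2 + 77*m - 18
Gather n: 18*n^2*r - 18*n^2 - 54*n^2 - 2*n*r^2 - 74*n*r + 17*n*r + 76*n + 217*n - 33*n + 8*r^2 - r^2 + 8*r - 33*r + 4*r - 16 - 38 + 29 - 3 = n^2*(18*r - 72) + n*(-2*r^2 - 57*r + 260) + 7*r^2 - 21*r - 28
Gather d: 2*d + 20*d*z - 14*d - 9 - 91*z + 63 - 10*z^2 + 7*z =d*(20*z - 12) - 10*z^2 - 84*z + 54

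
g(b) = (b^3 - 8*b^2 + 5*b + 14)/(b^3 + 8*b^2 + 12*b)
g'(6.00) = 0.05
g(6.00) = -0.05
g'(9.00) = 0.04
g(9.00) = 0.09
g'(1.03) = -1.15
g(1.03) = 0.54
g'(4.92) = 0.04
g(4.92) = -0.10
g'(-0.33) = -11.65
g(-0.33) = -3.66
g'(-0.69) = -4.30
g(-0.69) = -1.34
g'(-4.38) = 7.40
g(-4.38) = -14.53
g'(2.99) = -0.04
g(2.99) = -0.12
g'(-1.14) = -6.06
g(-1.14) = 0.75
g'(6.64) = 0.05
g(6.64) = -0.02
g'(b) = (-3*b^2 - 16*b - 12)*(b^3 - 8*b^2 + 5*b + 14)/(b^3 + 8*b^2 + 12*b)^2 + (3*b^2 - 16*b + 5)/(b^3 + 8*b^2 + 12*b)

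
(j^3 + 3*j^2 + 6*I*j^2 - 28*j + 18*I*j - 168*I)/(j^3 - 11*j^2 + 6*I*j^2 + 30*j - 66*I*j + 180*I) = (j^2 + 3*j - 28)/(j^2 - 11*j + 30)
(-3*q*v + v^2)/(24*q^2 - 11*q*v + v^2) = -v/(8*q - v)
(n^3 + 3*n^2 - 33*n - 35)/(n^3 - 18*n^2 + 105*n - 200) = (n^2 + 8*n + 7)/(n^2 - 13*n + 40)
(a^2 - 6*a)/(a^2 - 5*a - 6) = a/(a + 1)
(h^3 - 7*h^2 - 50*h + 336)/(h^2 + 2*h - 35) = (h^2 - 14*h + 48)/(h - 5)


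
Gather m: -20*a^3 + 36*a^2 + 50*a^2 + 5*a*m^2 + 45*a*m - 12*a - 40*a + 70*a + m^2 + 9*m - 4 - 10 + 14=-20*a^3 + 86*a^2 + 18*a + m^2*(5*a + 1) + m*(45*a + 9)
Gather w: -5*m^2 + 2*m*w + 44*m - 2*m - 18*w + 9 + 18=-5*m^2 + 42*m + w*(2*m - 18) + 27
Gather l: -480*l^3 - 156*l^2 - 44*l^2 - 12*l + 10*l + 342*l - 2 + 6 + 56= -480*l^3 - 200*l^2 + 340*l + 60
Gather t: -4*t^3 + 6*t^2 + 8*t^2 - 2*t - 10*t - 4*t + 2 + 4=-4*t^3 + 14*t^2 - 16*t + 6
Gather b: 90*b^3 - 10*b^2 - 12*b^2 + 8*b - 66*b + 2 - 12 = 90*b^3 - 22*b^2 - 58*b - 10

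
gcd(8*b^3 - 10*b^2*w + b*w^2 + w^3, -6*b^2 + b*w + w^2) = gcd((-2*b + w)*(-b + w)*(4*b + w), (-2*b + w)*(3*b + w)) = -2*b + w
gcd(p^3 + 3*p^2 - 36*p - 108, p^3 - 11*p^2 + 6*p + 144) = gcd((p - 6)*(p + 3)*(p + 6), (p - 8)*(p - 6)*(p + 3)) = p^2 - 3*p - 18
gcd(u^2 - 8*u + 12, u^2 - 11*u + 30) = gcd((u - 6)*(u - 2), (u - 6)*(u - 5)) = u - 6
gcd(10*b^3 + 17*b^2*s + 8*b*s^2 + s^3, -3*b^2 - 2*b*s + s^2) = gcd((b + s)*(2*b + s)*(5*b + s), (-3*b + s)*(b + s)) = b + s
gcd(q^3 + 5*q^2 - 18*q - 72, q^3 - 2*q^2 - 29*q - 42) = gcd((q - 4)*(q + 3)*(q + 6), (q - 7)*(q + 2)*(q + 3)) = q + 3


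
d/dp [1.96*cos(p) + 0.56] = -1.96*sin(p)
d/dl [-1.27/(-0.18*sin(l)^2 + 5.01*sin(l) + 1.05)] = (6.3627 - 0.4572*sin(l))*cos(l)/(-0.18*sin(l)^2 + 5.01*sin(l) + 1.05)^2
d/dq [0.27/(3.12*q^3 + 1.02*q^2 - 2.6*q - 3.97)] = (-2.5272*q^2 - 0.5508*q + 0.702)/(3.12*q^3 + 1.02*q^2 - 2.6*q - 3.97)^2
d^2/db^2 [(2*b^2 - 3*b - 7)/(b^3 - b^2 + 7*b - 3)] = 2*(2*b^6 - 9*b^5 - 75*b^4 + 130*b^3 - 240*b^2 + 111*b - 367)/(b^9 - 3*b^8 + 24*b^7 - 52*b^6 + 186*b^5 - 282*b^4 + 496*b^3 - 468*b^2 + 189*b - 27)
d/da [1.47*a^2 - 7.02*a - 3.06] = 2.94*a - 7.02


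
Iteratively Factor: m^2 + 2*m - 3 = (m - 1)*(m + 3)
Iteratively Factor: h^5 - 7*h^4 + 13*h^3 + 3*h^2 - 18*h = (h)*(h^4 - 7*h^3 + 13*h^2 + 3*h - 18) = h*(h - 3)*(h^3 - 4*h^2 + h + 6) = h*(h - 3)*(h + 1)*(h^2 - 5*h + 6) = h*(h - 3)^2*(h + 1)*(h - 2)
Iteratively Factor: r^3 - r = (r + 1)*(r^2 - r) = (r - 1)*(r + 1)*(r)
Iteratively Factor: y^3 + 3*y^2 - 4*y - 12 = (y + 3)*(y^2 - 4) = (y - 2)*(y + 3)*(y + 2)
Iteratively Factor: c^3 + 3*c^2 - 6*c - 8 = (c - 2)*(c^2 + 5*c + 4) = (c - 2)*(c + 1)*(c + 4)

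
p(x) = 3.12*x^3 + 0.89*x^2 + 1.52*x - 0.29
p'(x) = 9.36*x^2 + 1.78*x + 1.52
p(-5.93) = -628.61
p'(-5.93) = 320.11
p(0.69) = 2.21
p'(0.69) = 7.20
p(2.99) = 95.61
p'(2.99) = 90.52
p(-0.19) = -0.57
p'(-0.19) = 1.52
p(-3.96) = -186.10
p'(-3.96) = 141.25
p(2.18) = 39.58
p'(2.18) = 49.88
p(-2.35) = -39.44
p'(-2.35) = 49.03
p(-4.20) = -222.13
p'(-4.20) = 159.15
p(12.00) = 5537.47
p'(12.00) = 1370.72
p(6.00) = 714.79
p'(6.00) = 349.16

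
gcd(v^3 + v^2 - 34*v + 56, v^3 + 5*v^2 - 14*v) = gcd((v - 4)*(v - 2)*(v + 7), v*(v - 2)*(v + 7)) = v^2 + 5*v - 14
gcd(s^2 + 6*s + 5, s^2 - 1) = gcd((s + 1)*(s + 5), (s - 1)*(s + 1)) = s + 1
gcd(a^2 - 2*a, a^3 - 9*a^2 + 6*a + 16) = a - 2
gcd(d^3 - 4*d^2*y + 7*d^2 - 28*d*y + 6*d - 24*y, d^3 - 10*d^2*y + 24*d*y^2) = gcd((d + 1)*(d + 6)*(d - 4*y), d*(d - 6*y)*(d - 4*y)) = -d + 4*y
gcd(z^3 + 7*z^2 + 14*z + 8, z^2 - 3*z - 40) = 1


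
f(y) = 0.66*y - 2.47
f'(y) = 0.660000000000000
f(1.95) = -1.18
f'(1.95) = 0.66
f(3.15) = -0.39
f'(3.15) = 0.66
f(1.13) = -1.72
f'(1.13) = 0.66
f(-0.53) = -2.82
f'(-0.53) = 0.66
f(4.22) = 0.32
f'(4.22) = 0.66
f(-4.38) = -5.36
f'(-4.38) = 0.66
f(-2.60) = -4.19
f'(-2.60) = 0.66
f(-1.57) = -3.51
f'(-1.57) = 0.66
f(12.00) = 5.45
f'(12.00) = 0.66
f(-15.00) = -12.37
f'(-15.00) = 0.66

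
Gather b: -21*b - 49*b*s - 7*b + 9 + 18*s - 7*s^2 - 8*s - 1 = b*(-49*s - 28) - 7*s^2 + 10*s + 8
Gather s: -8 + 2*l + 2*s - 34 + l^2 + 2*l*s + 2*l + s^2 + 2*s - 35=l^2 + 4*l + s^2 + s*(2*l + 4) - 77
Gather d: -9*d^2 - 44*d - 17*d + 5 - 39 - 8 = -9*d^2 - 61*d - 42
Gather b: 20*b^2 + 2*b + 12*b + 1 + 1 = 20*b^2 + 14*b + 2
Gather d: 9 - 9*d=9 - 9*d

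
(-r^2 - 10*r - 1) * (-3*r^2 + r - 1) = 3*r^4 + 29*r^3 - 6*r^2 + 9*r + 1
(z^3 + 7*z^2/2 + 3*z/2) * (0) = 0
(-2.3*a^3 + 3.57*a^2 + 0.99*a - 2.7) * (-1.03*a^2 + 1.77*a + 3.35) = 2.369*a^5 - 7.7481*a^4 - 2.4058*a^3 + 16.4928*a^2 - 1.4625*a - 9.045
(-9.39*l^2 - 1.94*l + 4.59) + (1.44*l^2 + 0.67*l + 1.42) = -7.95*l^2 - 1.27*l + 6.01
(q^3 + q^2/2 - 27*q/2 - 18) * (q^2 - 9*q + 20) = q^5 - 17*q^4/2 + 2*q^3 + 227*q^2/2 - 108*q - 360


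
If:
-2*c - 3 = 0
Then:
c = -3/2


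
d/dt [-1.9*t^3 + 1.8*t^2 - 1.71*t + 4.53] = -5.7*t^2 + 3.6*t - 1.71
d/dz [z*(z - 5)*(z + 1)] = 3*z^2 - 8*z - 5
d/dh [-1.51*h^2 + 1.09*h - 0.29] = 1.09 - 3.02*h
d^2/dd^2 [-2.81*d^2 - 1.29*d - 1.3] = -5.62000000000000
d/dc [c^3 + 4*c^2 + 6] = c*(3*c + 8)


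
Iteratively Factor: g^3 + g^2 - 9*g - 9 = (g + 1)*(g^2 - 9) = (g - 3)*(g + 1)*(g + 3)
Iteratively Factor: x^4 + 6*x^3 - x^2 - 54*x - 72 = (x + 4)*(x^3 + 2*x^2 - 9*x - 18) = (x + 3)*(x + 4)*(x^2 - x - 6) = (x - 3)*(x + 3)*(x + 4)*(x + 2)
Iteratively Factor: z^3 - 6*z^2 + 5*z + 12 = (z - 3)*(z^2 - 3*z - 4) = (z - 3)*(z + 1)*(z - 4)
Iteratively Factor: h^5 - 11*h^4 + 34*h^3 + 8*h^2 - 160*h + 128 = (h - 4)*(h^4 - 7*h^3 + 6*h^2 + 32*h - 32) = (h - 4)^2*(h^3 - 3*h^2 - 6*h + 8) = (h - 4)^2*(h + 2)*(h^2 - 5*h + 4) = (h - 4)^2*(h - 1)*(h + 2)*(h - 4)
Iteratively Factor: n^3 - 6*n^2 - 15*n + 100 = (n - 5)*(n^2 - n - 20) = (n - 5)*(n + 4)*(n - 5)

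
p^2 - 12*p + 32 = (p - 8)*(p - 4)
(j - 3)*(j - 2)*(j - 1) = j^3 - 6*j^2 + 11*j - 6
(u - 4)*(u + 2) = u^2 - 2*u - 8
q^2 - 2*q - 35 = (q - 7)*(q + 5)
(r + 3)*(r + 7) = r^2 + 10*r + 21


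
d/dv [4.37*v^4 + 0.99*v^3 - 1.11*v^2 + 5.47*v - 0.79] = 17.48*v^3 + 2.97*v^2 - 2.22*v + 5.47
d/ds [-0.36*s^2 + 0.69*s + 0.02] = 0.69 - 0.72*s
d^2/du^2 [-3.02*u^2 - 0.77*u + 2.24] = -6.04000000000000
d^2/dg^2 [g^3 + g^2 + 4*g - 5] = 6*g + 2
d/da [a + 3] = 1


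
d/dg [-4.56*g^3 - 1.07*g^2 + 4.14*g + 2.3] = -13.68*g^2 - 2.14*g + 4.14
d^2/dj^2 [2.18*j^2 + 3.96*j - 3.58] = 4.36000000000000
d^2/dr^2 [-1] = 0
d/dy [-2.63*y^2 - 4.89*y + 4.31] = -5.26*y - 4.89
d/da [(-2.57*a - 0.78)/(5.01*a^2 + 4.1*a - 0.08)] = (12.8757*a^2 + 7.8156*a + 3.4036)/(25.1001*a^4 + 41.082*a^3 + 16.0084*a^2 - 0.656*a + 0.0064)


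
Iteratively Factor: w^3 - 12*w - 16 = (w + 2)*(w^2 - 2*w - 8) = (w + 2)^2*(w - 4)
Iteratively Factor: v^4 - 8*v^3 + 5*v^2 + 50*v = (v - 5)*(v^3 - 3*v^2 - 10*v) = (v - 5)*(v + 2)*(v^2 - 5*v) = v*(v - 5)*(v + 2)*(v - 5)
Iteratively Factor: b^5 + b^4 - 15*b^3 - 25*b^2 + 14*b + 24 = (b + 2)*(b^4 - b^3 - 13*b^2 + b + 12) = (b - 4)*(b + 2)*(b^3 + 3*b^2 - b - 3) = (b - 4)*(b + 1)*(b + 2)*(b^2 + 2*b - 3) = (b - 4)*(b + 1)*(b + 2)*(b + 3)*(b - 1)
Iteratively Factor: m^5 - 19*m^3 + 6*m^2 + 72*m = (m - 3)*(m^4 + 3*m^3 - 10*m^2 - 24*m) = (m - 3)*(m + 2)*(m^3 + m^2 - 12*m) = (m - 3)*(m + 2)*(m + 4)*(m^2 - 3*m) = (m - 3)^2*(m + 2)*(m + 4)*(m)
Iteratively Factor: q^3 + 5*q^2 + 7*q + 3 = (q + 1)*(q^2 + 4*q + 3) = (q + 1)^2*(q + 3)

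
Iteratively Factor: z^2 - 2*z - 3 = (z - 3)*(z + 1)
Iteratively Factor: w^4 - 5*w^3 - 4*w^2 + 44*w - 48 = (w + 3)*(w^3 - 8*w^2 + 20*w - 16) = (w - 2)*(w + 3)*(w^2 - 6*w + 8) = (w - 4)*(w - 2)*(w + 3)*(w - 2)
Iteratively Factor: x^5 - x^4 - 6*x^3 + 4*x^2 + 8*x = (x - 2)*(x^4 + x^3 - 4*x^2 - 4*x) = (x - 2)^2*(x^3 + 3*x^2 + 2*x) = (x - 2)^2*(x + 1)*(x^2 + 2*x) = x*(x - 2)^2*(x + 1)*(x + 2)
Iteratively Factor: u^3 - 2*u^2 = (u)*(u^2 - 2*u) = u^2*(u - 2)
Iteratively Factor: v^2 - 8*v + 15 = (v - 5)*(v - 3)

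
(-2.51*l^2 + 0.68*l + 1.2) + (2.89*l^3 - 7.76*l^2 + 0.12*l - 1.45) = 2.89*l^3 - 10.27*l^2 + 0.8*l - 0.25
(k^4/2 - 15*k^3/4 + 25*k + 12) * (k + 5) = k^5/2 - 5*k^4/4 - 75*k^3/4 + 25*k^2 + 137*k + 60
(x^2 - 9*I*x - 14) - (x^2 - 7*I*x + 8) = -2*I*x - 22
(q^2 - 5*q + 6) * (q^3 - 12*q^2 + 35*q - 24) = q^5 - 17*q^4 + 101*q^3 - 271*q^2 + 330*q - 144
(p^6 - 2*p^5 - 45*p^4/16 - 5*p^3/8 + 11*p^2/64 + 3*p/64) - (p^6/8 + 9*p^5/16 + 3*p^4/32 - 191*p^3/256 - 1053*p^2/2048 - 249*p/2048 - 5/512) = 7*p^6/8 - 41*p^5/16 - 93*p^4/32 + 31*p^3/256 + 1405*p^2/2048 + 345*p/2048 + 5/512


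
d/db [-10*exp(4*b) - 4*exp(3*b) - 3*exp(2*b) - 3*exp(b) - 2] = (-40*exp(3*b) - 12*exp(2*b) - 6*exp(b) - 3)*exp(b)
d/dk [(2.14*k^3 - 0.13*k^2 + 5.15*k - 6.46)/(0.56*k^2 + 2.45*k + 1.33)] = (1.1984*k^4 + 10.486*k^3 + 5.3361*k^2 + 6.8894*k + 22.6765)/(0.3136*k^4 + 2.744*k^3 + 7.4921*k^2 + 6.517*k + 1.7689)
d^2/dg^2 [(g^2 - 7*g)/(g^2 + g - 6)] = 4*(-4*g^3 + 9*g^2 - 63*g - 3)/(g^6 + 3*g^5 - 15*g^4 - 35*g^3 + 90*g^2 + 108*g - 216)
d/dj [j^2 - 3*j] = 2*j - 3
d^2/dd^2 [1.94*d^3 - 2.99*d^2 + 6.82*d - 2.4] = 11.64*d - 5.98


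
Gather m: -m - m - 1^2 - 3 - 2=-2*m - 6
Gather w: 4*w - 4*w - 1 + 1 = 0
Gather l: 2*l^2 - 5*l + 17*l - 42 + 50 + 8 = 2*l^2 + 12*l + 16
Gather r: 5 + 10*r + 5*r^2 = 5*r^2 + 10*r + 5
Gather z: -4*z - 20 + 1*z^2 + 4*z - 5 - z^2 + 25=0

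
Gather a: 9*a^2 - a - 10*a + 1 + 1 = 9*a^2 - 11*a + 2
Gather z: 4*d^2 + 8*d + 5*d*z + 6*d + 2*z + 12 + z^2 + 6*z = 4*d^2 + 14*d + z^2 + z*(5*d + 8) + 12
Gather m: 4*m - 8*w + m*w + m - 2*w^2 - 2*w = m*(w + 5) - 2*w^2 - 10*w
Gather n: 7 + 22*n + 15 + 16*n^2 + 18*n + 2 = 16*n^2 + 40*n + 24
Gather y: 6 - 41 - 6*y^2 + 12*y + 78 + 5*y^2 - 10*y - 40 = -y^2 + 2*y + 3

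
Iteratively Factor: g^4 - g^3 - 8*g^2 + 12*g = (g)*(g^3 - g^2 - 8*g + 12) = g*(g - 2)*(g^2 + g - 6) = g*(g - 2)*(g + 3)*(g - 2)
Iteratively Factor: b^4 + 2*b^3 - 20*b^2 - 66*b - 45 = (b + 3)*(b^3 - b^2 - 17*b - 15) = (b + 3)^2*(b^2 - 4*b - 5) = (b + 1)*(b + 3)^2*(b - 5)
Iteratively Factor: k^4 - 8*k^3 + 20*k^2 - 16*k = (k - 2)*(k^3 - 6*k^2 + 8*k) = (k - 2)^2*(k^2 - 4*k) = k*(k - 2)^2*(k - 4)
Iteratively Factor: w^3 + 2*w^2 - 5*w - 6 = (w + 3)*(w^2 - w - 2) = (w - 2)*(w + 3)*(w + 1)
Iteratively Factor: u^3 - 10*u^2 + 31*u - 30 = (u - 3)*(u^2 - 7*u + 10) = (u - 3)*(u - 2)*(u - 5)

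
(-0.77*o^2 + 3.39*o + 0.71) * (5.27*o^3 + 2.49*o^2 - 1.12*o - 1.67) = -4.0579*o^5 + 15.948*o^4 + 13.0452*o^3 - 0.743000000000001*o^2 - 6.4565*o - 1.1857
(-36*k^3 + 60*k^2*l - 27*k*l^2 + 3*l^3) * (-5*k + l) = 180*k^4 - 336*k^3*l + 195*k^2*l^2 - 42*k*l^3 + 3*l^4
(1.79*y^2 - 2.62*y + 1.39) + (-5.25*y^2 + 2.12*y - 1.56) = -3.46*y^2 - 0.5*y - 0.17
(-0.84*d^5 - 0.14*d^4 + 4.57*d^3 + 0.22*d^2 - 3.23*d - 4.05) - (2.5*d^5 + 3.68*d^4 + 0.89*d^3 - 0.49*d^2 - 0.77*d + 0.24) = -3.34*d^5 - 3.82*d^4 + 3.68*d^3 + 0.71*d^2 - 2.46*d - 4.29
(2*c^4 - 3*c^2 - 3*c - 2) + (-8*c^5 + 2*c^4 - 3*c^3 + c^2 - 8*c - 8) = -8*c^5 + 4*c^4 - 3*c^3 - 2*c^2 - 11*c - 10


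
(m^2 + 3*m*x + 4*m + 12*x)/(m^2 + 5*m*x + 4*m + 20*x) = (m + 3*x)/(m + 5*x)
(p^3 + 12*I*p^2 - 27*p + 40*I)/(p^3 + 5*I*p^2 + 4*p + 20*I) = (p^2 + 7*I*p + 8)/(p^2 + 4)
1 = 1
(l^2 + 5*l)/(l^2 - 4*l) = (l + 5)/(l - 4)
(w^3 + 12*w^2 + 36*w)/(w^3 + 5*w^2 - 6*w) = (w + 6)/(w - 1)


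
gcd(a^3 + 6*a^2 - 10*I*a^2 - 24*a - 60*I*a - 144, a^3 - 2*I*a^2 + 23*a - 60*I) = a - 4*I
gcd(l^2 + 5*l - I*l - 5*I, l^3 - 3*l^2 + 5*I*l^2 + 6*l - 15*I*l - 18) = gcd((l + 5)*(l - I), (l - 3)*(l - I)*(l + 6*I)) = l - I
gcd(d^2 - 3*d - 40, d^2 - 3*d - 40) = d^2 - 3*d - 40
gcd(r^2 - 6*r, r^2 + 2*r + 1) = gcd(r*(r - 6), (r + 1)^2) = 1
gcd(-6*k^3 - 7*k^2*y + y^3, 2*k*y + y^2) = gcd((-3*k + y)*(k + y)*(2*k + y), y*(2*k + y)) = 2*k + y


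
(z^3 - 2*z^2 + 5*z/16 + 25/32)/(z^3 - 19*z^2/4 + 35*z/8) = (8*z^2 - 6*z - 5)/(4*z*(2*z - 7))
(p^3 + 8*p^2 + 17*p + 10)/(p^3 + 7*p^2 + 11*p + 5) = (p + 2)/(p + 1)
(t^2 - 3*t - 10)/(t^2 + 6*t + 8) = (t - 5)/(t + 4)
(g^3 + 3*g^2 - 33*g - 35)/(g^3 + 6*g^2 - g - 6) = (g^2 + 2*g - 35)/(g^2 + 5*g - 6)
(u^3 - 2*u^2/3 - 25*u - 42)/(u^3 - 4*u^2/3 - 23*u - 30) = (3*u + 7)/(3*u + 5)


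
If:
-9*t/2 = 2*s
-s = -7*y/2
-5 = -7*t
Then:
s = -45/28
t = 5/7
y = -45/98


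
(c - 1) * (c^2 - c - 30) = c^3 - 2*c^2 - 29*c + 30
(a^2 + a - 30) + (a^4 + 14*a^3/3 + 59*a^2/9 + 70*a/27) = a^4 + 14*a^3/3 + 68*a^2/9 + 97*a/27 - 30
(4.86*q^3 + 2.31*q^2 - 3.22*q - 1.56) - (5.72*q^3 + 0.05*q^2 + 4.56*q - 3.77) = -0.859999999999999*q^3 + 2.26*q^2 - 7.78*q + 2.21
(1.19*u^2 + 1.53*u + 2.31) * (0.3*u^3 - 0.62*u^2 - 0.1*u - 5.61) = 0.357*u^5 - 0.2788*u^4 - 0.3746*u^3 - 8.2611*u^2 - 8.8143*u - 12.9591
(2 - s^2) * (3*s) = -3*s^3 + 6*s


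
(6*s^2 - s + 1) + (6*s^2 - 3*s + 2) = 12*s^2 - 4*s + 3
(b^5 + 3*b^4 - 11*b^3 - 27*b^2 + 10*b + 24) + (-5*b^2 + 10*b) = b^5 + 3*b^4 - 11*b^3 - 32*b^2 + 20*b + 24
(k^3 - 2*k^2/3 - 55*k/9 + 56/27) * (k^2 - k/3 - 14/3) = k^5 - k^4 - 95*k^3/9 + 65*k^2/9 + 2254*k/81 - 784/81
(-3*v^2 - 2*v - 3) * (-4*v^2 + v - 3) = 12*v^4 + 5*v^3 + 19*v^2 + 3*v + 9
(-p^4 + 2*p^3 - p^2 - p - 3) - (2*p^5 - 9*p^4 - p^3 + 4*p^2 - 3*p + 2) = -2*p^5 + 8*p^4 + 3*p^3 - 5*p^2 + 2*p - 5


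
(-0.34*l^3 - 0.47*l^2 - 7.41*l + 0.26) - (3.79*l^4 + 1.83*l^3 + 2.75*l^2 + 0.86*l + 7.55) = -3.79*l^4 - 2.17*l^3 - 3.22*l^2 - 8.27*l - 7.29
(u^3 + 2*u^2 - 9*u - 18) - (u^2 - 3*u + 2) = u^3 + u^2 - 6*u - 20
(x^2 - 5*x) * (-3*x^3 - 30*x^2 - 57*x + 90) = -3*x^5 - 15*x^4 + 93*x^3 + 375*x^2 - 450*x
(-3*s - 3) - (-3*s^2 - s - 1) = 3*s^2 - 2*s - 2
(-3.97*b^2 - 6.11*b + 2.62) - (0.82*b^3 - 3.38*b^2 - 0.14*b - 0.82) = -0.82*b^3 - 0.59*b^2 - 5.97*b + 3.44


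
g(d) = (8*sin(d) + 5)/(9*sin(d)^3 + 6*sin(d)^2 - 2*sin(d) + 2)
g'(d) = (8*sin(d) + 5)*(-27*sin(d)^2*cos(d) - 12*sin(d)*cos(d) + 2*cos(d))/(9*sin(d)^3 + 6*sin(d)^2 - 2*sin(d) + 2)^2 + 8*cos(d)/(9*sin(d)^3 + 6*sin(d)^2 - 2*sin(d) + 2) = (-144*sin(d)^3 - 183*sin(d)^2 - 60*sin(d) + 26)*cos(d)/(9*sin(d)^3 + 6*sin(d)^2 - 2*sin(d) + 2)^2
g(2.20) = 1.27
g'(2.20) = 1.56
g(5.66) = 0.10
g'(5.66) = 1.89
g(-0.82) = -0.27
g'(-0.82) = 1.94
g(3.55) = 0.57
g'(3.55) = -2.73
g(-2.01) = -1.09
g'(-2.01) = -3.75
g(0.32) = 3.35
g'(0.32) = -2.91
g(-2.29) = -0.33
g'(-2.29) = -2.02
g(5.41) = -0.38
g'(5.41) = 2.08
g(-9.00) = 0.53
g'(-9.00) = -2.62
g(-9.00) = 0.53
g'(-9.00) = -2.62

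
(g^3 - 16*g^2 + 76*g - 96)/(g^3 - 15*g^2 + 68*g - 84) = (g - 8)/(g - 7)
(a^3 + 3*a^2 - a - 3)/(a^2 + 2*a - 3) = a + 1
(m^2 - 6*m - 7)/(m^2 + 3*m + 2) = (m - 7)/(m + 2)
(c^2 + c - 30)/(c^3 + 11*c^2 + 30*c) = (c - 5)/(c*(c + 5))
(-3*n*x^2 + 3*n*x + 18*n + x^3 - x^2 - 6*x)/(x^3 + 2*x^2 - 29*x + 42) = (-3*n*x - 6*n + x^2 + 2*x)/(x^2 + 5*x - 14)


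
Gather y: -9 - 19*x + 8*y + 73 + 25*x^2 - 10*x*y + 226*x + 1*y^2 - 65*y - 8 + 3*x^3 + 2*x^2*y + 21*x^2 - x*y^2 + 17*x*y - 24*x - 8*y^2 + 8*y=3*x^3 + 46*x^2 + 183*x + y^2*(-x - 7) + y*(2*x^2 + 7*x - 49) + 56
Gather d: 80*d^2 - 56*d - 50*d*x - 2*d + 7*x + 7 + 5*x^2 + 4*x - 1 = 80*d^2 + d*(-50*x - 58) + 5*x^2 + 11*x + 6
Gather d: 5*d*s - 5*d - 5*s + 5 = d*(5*s - 5) - 5*s + 5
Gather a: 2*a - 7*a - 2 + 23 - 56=-5*a - 35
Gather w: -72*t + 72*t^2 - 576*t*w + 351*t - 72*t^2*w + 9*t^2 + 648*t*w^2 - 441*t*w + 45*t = 81*t^2 + 648*t*w^2 + 324*t + w*(-72*t^2 - 1017*t)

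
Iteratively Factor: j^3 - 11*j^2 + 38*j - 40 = (j - 4)*(j^2 - 7*j + 10) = (j - 4)*(j - 2)*(j - 5)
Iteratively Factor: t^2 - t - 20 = (t - 5)*(t + 4)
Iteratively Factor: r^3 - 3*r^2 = (r)*(r^2 - 3*r) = r*(r - 3)*(r)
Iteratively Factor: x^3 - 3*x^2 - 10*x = (x - 5)*(x^2 + 2*x) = x*(x - 5)*(x + 2)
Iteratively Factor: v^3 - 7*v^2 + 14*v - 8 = (v - 4)*(v^2 - 3*v + 2) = (v - 4)*(v - 1)*(v - 2)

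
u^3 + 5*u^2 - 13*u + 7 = (u - 1)^2*(u + 7)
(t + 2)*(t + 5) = t^2 + 7*t + 10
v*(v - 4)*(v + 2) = v^3 - 2*v^2 - 8*v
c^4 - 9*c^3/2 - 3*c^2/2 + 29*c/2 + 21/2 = (c - 7/2)*(c - 3)*(c + 1)^2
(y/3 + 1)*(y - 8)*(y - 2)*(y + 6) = y^4/3 - y^3/3 - 56*y^2/3 - 12*y + 96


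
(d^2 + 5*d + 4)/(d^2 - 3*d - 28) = (d + 1)/(d - 7)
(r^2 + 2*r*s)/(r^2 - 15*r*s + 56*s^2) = r*(r + 2*s)/(r^2 - 15*r*s + 56*s^2)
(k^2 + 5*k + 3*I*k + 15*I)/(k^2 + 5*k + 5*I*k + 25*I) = (k + 3*I)/(k + 5*I)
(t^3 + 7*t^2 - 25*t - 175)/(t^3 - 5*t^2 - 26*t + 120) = (t^2 + 2*t - 35)/(t^2 - 10*t + 24)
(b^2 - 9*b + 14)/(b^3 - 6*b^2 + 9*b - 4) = (b^2 - 9*b + 14)/(b^3 - 6*b^2 + 9*b - 4)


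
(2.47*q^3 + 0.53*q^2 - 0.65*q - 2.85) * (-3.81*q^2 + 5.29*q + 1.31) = -9.4107*q^5 + 11.047*q^4 + 8.5159*q^3 + 8.1143*q^2 - 15.928*q - 3.7335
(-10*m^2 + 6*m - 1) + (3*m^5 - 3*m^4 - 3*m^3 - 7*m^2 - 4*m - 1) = 3*m^5 - 3*m^4 - 3*m^3 - 17*m^2 + 2*m - 2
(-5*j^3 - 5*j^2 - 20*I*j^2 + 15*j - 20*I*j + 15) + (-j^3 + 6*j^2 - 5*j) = -6*j^3 + j^2 - 20*I*j^2 + 10*j - 20*I*j + 15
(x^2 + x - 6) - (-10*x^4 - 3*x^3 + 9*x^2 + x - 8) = 10*x^4 + 3*x^3 - 8*x^2 + 2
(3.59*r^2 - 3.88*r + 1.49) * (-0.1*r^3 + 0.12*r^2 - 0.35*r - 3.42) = -0.359*r^5 + 0.8188*r^4 - 1.8711*r^3 - 10.741*r^2 + 12.7481*r - 5.0958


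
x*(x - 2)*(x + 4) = x^3 + 2*x^2 - 8*x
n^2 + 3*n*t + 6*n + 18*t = (n + 6)*(n + 3*t)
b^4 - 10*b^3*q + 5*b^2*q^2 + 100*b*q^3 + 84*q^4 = (b - 7*q)*(b - 6*q)*(b + q)*(b + 2*q)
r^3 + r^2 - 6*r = r*(r - 2)*(r + 3)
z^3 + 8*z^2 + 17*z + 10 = (z + 1)*(z + 2)*(z + 5)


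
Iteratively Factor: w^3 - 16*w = (w)*(w^2 - 16) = w*(w + 4)*(w - 4)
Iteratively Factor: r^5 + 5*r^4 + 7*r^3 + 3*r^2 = (r)*(r^4 + 5*r^3 + 7*r^2 + 3*r) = r*(r + 1)*(r^3 + 4*r^2 + 3*r) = r*(r + 1)^2*(r^2 + 3*r) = r*(r + 1)^2*(r + 3)*(r)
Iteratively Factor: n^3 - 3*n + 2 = (n + 2)*(n^2 - 2*n + 1) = (n - 1)*(n + 2)*(n - 1)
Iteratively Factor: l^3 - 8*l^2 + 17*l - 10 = (l - 2)*(l^2 - 6*l + 5) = (l - 2)*(l - 1)*(l - 5)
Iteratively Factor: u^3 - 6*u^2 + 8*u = (u)*(u^2 - 6*u + 8) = u*(u - 4)*(u - 2)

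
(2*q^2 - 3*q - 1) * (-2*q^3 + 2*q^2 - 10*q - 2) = -4*q^5 + 10*q^4 - 24*q^3 + 24*q^2 + 16*q + 2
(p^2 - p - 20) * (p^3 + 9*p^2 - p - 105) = p^5 + 8*p^4 - 30*p^3 - 284*p^2 + 125*p + 2100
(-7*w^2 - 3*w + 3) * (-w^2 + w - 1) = 7*w^4 - 4*w^3 + w^2 + 6*w - 3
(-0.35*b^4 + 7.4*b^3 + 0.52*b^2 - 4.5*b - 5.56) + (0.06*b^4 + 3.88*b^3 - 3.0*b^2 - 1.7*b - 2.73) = -0.29*b^4 + 11.28*b^3 - 2.48*b^2 - 6.2*b - 8.29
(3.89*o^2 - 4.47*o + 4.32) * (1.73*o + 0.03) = 6.7297*o^3 - 7.6164*o^2 + 7.3395*o + 0.1296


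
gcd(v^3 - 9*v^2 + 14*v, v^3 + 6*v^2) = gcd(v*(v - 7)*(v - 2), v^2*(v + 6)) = v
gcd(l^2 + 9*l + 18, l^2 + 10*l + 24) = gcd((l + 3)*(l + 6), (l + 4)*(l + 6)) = l + 6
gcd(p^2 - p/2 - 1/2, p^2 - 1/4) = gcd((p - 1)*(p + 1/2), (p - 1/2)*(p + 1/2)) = p + 1/2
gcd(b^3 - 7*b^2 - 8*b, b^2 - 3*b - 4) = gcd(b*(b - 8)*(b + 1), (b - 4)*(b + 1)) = b + 1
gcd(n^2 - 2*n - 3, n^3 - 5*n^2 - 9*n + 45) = n - 3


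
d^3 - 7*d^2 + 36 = (d - 6)*(d - 3)*(d + 2)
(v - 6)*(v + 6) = v^2 - 36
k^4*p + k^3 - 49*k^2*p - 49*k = k*(k - 7)*(k + 7)*(k*p + 1)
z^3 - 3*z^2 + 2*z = z*(z - 2)*(z - 1)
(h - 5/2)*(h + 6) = h^2 + 7*h/2 - 15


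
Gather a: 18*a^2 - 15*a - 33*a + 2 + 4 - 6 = 18*a^2 - 48*a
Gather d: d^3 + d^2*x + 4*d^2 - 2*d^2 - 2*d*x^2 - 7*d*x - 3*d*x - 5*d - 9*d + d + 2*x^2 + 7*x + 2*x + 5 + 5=d^3 + d^2*(x + 2) + d*(-2*x^2 - 10*x - 13) + 2*x^2 + 9*x + 10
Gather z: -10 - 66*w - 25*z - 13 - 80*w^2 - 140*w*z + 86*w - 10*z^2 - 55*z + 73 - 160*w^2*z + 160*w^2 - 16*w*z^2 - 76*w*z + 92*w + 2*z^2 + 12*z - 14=80*w^2 + 112*w + z^2*(-16*w - 8) + z*(-160*w^2 - 216*w - 68) + 36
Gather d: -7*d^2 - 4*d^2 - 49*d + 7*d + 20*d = -11*d^2 - 22*d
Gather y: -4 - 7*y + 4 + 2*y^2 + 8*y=2*y^2 + y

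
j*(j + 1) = j^2 + j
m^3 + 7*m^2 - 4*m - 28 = (m - 2)*(m + 2)*(m + 7)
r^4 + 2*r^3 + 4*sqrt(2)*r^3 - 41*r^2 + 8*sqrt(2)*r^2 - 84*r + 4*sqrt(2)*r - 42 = (r + 1)^2*(r - 3*sqrt(2))*(r + 7*sqrt(2))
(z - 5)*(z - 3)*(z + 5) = z^3 - 3*z^2 - 25*z + 75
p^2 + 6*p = p*(p + 6)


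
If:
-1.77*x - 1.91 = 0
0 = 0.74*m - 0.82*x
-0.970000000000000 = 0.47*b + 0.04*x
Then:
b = -1.97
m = -1.20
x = -1.08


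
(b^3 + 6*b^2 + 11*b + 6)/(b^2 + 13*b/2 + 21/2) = 2*(b^2 + 3*b + 2)/(2*b + 7)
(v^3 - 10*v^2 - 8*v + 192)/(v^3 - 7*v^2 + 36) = (v^2 - 4*v - 32)/(v^2 - v - 6)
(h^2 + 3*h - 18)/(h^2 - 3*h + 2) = (h^2 + 3*h - 18)/(h^2 - 3*h + 2)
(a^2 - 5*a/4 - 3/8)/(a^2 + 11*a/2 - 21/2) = (a + 1/4)/(a + 7)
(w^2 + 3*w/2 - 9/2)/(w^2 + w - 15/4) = 2*(w + 3)/(2*w + 5)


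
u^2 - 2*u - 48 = (u - 8)*(u + 6)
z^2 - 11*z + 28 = (z - 7)*(z - 4)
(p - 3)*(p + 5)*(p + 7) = p^3 + 9*p^2 - p - 105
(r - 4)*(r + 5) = r^2 + r - 20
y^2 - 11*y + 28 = (y - 7)*(y - 4)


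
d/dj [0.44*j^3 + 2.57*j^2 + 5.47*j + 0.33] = 1.32*j^2 + 5.14*j + 5.47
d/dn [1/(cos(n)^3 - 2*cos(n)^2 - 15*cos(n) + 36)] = (3*cos(n) + 5)*sin(n)/((cos(n) - 3)^3*(cos(n) + 4)^2)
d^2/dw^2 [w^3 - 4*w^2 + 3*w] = 6*w - 8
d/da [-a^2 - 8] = -2*a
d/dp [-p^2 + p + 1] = 1 - 2*p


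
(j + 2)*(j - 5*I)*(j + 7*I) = j^3 + 2*j^2 + 2*I*j^2 + 35*j + 4*I*j + 70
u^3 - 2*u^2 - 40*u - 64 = (u - 8)*(u + 2)*(u + 4)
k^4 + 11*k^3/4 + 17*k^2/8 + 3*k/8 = k*(k + 1/4)*(k + 1)*(k + 3/2)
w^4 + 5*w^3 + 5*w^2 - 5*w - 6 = (w - 1)*(w + 1)*(w + 2)*(w + 3)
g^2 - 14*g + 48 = (g - 8)*(g - 6)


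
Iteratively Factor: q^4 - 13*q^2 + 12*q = (q + 4)*(q^3 - 4*q^2 + 3*q) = (q - 3)*(q + 4)*(q^2 - q) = q*(q - 3)*(q + 4)*(q - 1)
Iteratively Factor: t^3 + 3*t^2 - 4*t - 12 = (t + 3)*(t^2 - 4) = (t - 2)*(t + 3)*(t + 2)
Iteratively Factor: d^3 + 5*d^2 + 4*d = (d + 1)*(d^2 + 4*d) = (d + 1)*(d + 4)*(d)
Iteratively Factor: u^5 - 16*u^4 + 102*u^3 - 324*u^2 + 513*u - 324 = (u - 3)*(u^4 - 13*u^3 + 63*u^2 - 135*u + 108) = (u - 4)*(u - 3)*(u^3 - 9*u^2 + 27*u - 27) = (u - 4)*(u - 3)^2*(u^2 - 6*u + 9) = (u - 4)*(u - 3)^3*(u - 3)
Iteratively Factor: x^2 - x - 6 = (x + 2)*(x - 3)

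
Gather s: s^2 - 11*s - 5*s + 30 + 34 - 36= s^2 - 16*s + 28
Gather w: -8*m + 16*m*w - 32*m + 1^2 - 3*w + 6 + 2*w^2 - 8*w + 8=-40*m + 2*w^2 + w*(16*m - 11) + 15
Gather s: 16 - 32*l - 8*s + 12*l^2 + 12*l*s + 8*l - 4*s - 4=12*l^2 - 24*l + s*(12*l - 12) + 12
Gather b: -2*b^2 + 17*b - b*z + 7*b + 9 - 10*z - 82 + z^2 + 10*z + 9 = -2*b^2 + b*(24 - z) + z^2 - 64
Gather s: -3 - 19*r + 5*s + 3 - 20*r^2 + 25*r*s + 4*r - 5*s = -20*r^2 + 25*r*s - 15*r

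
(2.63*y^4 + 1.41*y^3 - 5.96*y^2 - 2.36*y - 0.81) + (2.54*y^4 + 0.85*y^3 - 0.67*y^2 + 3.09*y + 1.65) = 5.17*y^4 + 2.26*y^3 - 6.63*y^2 + 0.73*y + 0.84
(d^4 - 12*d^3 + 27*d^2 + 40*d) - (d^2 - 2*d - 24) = d^4 - 12*d^3 + 26*d^2 + 42*d + 24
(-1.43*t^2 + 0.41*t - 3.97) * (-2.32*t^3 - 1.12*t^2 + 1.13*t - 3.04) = 3.3176*t^5 + 0.6504*t^4 + 7.1353*t^3 + 9.2569*t^2 - 5.7325*t + 12.0688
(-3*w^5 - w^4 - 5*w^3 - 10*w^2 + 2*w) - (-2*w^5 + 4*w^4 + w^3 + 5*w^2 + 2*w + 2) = -w^5 - 5*w^4 - 6*w^3 - 15*w^2 - 2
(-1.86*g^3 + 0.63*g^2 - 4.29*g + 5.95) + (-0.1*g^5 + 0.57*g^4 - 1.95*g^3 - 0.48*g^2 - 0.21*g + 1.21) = -0.1*g^5 + 0.57*g^4 - 3.81*g^3 + 0.15*g^2 - 4.5*g + 7.16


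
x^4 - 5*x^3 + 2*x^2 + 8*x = x*(x - 4)*(x - 2)*(x + 1)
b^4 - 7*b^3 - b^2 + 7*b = b*(b - 7)*(b - 1)*(b + 1)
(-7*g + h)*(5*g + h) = -35*g^2 - 2*g*h + h^2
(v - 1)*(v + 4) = v^2 + 3*v - 4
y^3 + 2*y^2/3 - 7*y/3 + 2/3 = (y - 1)*(y - 1/3)*(y + 2)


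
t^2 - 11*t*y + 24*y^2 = (t - 8*y)*(t - 3*y)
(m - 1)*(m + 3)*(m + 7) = m^3 + 9*m^2 + 11*m - 21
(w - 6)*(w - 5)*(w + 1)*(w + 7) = w^4 - 3*w^3 - 51*w^2 + 163*w + 210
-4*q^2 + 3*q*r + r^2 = (-q + r)*(4*q + r)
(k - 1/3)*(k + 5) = k^2 + 14*k/3 - 5/3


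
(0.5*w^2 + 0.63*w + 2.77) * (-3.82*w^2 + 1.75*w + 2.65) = -1.91*w^4 - 1.5316*w^3 - 8.1539*w^2 + 6.517*w + 7.3405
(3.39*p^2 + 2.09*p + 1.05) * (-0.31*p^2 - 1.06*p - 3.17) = -1.0509*p^4 - 4.2413*p^3 - 13.2872*p^2 - 7.7383*p - 3.3285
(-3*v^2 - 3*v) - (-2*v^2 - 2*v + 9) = -v^2 - v - 9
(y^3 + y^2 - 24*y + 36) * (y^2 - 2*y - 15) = y^5 - y^4 - 41*y^3 + 69*y^2 + 288*y - 540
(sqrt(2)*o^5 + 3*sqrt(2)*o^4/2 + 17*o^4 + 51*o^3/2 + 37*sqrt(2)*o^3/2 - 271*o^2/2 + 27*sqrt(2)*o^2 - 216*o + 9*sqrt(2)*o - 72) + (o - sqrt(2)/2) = sqrt(2)*o^5 + 3*sqrt(2)*o^4/2 + 17*o^4 + 51*o^3/2 + 37*sqrt(2)*o^3/2 - 271*o^2/2 + 27*sqrt(2)*o^2 - 215*o + 9*sqrt(2)*o - 72 - sqrt(2)/2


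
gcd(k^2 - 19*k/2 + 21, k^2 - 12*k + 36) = k - 6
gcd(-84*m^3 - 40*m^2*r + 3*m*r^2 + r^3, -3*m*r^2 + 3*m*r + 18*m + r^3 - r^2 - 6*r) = 1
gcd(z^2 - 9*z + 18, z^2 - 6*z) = z - 6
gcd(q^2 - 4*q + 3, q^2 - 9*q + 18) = q - 3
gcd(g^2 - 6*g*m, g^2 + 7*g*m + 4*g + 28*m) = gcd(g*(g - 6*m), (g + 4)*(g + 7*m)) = 1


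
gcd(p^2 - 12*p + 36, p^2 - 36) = p - 6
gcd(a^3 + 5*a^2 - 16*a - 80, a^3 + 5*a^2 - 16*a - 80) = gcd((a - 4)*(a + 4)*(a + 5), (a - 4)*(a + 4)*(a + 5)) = a^3 + 5*a^2 - 16*a - 80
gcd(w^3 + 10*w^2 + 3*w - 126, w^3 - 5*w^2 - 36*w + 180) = w + 6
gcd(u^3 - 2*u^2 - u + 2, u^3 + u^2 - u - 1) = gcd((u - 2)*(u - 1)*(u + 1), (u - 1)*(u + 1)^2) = u^2 - 1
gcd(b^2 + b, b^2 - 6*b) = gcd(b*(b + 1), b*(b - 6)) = b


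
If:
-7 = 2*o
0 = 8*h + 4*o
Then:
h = 7/4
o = -7/2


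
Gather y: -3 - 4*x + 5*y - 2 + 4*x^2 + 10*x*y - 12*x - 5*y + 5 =4*x^2 + 10*x*y - 16*x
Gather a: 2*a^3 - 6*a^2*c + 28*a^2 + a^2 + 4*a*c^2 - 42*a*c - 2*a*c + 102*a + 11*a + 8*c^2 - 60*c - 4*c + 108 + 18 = 2*a^3 + a^2*(29 - 6*c) + a*(4*c^2 - 44*c + 113) + 8*c^2 - 64*c + 126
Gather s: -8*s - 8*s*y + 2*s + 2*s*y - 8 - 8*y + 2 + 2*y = s*(-6*y - 6) - 6*y - 6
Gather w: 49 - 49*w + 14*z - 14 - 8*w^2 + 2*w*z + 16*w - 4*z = -8*w^2 + w*(2*z - 33) + 10*z + 35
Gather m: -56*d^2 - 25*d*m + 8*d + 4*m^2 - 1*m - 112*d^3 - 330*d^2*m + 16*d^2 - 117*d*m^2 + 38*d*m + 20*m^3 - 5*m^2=-112*d^3 - 40*d^2 + 8*d + 20*m^3 + m^2*(-117*d - 1) + m*(-330*d^2 + 13*d - 1)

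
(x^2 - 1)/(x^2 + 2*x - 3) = (x + 1)/(x + 3)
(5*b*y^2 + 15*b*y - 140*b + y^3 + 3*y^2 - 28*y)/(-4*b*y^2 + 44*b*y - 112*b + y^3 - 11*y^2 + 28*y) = (5*b*y + 35*b + y^2 + 7*y)/(-4*b*y + 28*b + y^2 - 7*y)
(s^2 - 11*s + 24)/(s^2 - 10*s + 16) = (s - 3)/(s - 2)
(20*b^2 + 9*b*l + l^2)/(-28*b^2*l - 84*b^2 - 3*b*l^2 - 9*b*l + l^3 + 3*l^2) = (-5*b - l)/(7*b*l + 21*b - l^2 - 3*l)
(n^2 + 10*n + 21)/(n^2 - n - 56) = (n + 3)/(n - 8)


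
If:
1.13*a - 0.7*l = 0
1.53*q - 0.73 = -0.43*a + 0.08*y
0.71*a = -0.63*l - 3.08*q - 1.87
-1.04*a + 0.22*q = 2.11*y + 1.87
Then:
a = -4.12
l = -6.66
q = 1.71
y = 1.32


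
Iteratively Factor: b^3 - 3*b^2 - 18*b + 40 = (b - 2)*(b^2 - b - 20) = (b - 2)*(b + 4)*(b - 5)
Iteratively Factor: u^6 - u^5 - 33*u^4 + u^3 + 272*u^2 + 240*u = (u + 4)*(u^5 - 5*u^4 - 13*u^3 + 53*u^2 + 60*u) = u*(u + 4)*(u^4 - 5*u^3 - 13*u^2 + 53*u + 60) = u*(u + 3)*(u + 4)*(u^3 - 8*u^2 + 11*u + 20) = u*(u - 4)*(u + 3)*(u + 4)*(u^2 - 4*u - 5) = u*(u - 5)*(u - 4)*(u + 3)*(u + 4)*(u + 1)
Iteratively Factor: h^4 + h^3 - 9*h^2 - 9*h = (h)*(h^3 + h^2 - 9*h - 9) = h*(h + 1)*(h^2 - 9) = h*(h + 1)*(h + 3)*(h - 3)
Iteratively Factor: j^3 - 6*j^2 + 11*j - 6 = (j - 2)*(j^2 - 4*j + 3) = (j - 3)*(j - 2)*(j - 1)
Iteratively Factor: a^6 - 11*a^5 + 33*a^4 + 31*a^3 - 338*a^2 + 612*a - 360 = (a - 2)*(a^5 - 9*a^4 + 15*a^3 + 61*a^2 - 216*a + 180) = (a - 5)*(a - 2)*(a^4 - 4*a^3 - 5*a^2 + 36*a - 36) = (a - 5)*(a - 2)^2*(a^3 - 2*a^2 - 9*a + 18) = (a - 5)*(a - 2)^3*(a^2 - 9) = (a - 5)*(a - 2)^3*(a + 3)*(a - 3)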